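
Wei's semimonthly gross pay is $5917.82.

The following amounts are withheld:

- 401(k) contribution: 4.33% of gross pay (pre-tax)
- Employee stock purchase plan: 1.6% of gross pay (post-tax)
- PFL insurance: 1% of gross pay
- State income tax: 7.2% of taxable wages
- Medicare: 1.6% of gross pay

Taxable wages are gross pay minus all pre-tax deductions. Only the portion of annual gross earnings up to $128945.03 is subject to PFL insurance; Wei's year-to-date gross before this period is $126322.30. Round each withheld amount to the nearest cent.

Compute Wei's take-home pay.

401(k) contribution: $5917.82 × 0.0433 = $256.24
Taxable wages = $5917.82 − $256.24 = $5661.58
State income tax: $5661.58 × 0.072 = $407.63
PFL insurance: only $128945.03 − $126322.30 = $2622.73 of this check is subject → $2622.73 × 0.01 = $26.23
Medicare: $5917.82 × 0.016 = $94.69
Employee stock purchase plan: $5917.82 × 0.016 = $94.69
Total deductions = $256.24 + $407.63 + $26.23 + $94.69 + $94.69 = $879.48
Net pay = $5917.82 − $879.48 = $5038.34

$5038.34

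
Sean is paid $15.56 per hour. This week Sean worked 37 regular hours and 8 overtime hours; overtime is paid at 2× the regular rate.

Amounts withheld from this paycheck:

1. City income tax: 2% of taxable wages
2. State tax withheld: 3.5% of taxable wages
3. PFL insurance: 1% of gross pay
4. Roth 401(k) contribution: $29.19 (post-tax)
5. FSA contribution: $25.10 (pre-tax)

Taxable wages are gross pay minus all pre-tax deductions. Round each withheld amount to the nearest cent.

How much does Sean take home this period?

Regular pay: 37 × $15.56 = $575.72
Overtime pay: 8 × $15.56 × 2 = $248.96
Gross pay = $575.72 + $248.96 = $824.68
FSA contribution: $25.10
Taxable wages = $824.68 − $25.10 = $799.58
City income tax: $799.58 × 0.02 = $15.99
State tax withheld: $799.58 × 0.035 = $27.99
PFL insurance: $824.68 × 0.01 = $8.25
Roth 401(k) contribution: $29.19
Total deductions = $25.10 + $15.99 + $27.99 + $8.25 + $29.19 = $106.52
Net pay = $824.68 − $106.52 = $718.16

$718.16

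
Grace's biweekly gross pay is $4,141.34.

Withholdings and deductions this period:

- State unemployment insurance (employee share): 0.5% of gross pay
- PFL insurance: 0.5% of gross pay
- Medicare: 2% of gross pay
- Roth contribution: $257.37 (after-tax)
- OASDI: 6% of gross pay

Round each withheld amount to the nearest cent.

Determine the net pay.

Medicare: $4,141.34 × 0.02 = $82.83
OASDI: $4,141.34 × 0.06 = $248.48
State unemployment insurance (employee share): $4,141.34 × 0.005 = $20.71
PFL insurance: $4,141.34 × 0.005 = $20.71
Roth contribution: $257.37
Total deductions = $82.83 + $248.48 + $20.71 + $20.71 + $257.37 = $630.10
Net pay = $4,141.34 − $630.10 = $3,511.24

$3,511.24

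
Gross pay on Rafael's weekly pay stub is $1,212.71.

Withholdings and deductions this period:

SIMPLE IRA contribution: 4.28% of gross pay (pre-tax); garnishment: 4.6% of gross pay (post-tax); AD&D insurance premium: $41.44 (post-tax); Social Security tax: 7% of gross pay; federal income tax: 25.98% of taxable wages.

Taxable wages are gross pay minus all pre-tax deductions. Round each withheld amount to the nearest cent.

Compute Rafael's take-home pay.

$677.12

SIMPLE IRA contribution: $1,212.71 × 0.0428 = $51.90
Taxable wages = $1,212.71 − $51.90 = $1,160.81
Federal income tax: $1,160.81 × 0.2598 = $301.58
Social Security tax: $1,212.71 × 0.07 = $84.89
Garnishment: $1,212.71 × 0.046 = $55.78
AD&D insurance premium: $41.44
Total deductions = $51.90 + $301.58 + $84.89 + $55.78 + $41.44 = $535.59
Net pay = $1,212.71 − $535.59 = $677.12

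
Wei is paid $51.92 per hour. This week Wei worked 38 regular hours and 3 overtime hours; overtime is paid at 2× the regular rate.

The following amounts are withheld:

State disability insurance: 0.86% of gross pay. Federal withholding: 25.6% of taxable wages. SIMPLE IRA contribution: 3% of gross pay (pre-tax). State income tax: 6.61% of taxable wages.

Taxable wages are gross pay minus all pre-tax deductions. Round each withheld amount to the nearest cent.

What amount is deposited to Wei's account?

Regular pay: 38 × $51.92 = $1,972.96
Overtime pay: 3 × $51.92 × 2 = $311.52
Gross pay = $1,972.96 + $311.52 = $2,284.48
SIMPLE IRA contribution: $2,284.48 × 0.03 = $68.53
Taxable wages = $2,284.48 − $68.53 = $2,215.95
State income tax: $2,215.95 × 0.0661 = $146.47
Federal withholding: $2,215.95 × 0.256 = $567.28
State disability insurance: $2,284.48 × 0.0086 = $19.65
Total deductions = $68.53 + $146.47 + $567.28 + $19.65 = $801.93
Net pay = $2,284.48 − $801.93 = $1,482.55

$1,482.55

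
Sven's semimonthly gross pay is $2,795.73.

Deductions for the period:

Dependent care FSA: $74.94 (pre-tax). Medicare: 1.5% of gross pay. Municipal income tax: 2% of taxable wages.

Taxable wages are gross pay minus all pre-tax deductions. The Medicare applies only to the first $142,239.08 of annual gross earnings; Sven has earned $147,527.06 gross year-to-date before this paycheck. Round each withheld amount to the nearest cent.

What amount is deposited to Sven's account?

$2,666.37

Dependent care FSA: $74.94
Taxable wages = $2,795.73 − $74.94 = $2,720.79
Municipal income tax: $2,720.79 × 0.02 = $54.42
Medicare: annual cap $142,239.08 already reached (YTD $147,527.06), so $0.00
Total deductions = $74.94 + $54.42 + $0.00 = $129.36
Net pay = $2,795.73 − $129.36 = $2,666.37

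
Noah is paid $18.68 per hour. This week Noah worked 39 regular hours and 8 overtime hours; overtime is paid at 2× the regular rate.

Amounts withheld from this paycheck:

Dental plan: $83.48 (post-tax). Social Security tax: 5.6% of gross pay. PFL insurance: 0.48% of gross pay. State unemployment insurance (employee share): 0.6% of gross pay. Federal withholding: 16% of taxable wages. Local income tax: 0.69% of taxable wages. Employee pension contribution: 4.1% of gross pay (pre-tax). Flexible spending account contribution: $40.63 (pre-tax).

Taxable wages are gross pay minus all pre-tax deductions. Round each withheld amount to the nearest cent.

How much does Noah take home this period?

Regular pay: 39 × $18.68 = $728.52
Overtime pay: 8 × $18.68 × 2 = $298.88
Gross pay = $728.52 + $298.88 = $1,027.40
Flexible spending account contribution: $40.63
Employee pension contribution: $1,027.40 × 0.041 = $42.12
Pre-tax total = $40.63 + $42.12 = $82.75
Taxable wages = $1,027.40 − $82.75 = $944.65
Federal withholding: $944.65 × 0.16 = $151.14
Local income tax: $944.65 × 0.0069 = $6.52
PFL insurance: $1,027.40 × 0.0048 = $4.93
State unemployment insurance (employee share): $1,027.40 × 0.006 = $6.16
Social Security tax: $1,027.40 × 0.056 = $57.53
Dental plan: $83.48
Total deductions = $40.63 + $42.12 + $151.14 + $6.52 + $4.93 + $6.16 + $57.53 + $83.48 = $392.51
Net pay = $1,027.40 − $392.51 = $634.89

$634.89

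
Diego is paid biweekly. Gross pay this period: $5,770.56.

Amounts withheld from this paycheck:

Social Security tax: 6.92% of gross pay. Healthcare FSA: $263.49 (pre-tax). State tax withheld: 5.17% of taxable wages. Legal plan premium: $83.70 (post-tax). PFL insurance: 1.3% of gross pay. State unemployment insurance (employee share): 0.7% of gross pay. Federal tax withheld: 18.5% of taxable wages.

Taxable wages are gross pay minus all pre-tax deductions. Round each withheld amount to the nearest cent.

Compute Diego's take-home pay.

$3,605.11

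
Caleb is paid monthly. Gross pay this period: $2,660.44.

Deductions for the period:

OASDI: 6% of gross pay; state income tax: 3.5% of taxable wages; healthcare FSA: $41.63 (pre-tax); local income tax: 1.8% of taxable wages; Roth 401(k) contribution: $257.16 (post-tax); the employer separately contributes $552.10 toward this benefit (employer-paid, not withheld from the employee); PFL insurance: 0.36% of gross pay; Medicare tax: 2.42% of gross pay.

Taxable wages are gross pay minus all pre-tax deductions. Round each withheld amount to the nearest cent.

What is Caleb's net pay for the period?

Healthcare FSA: $41.63
Taxable wages = $2,660.44 − $41.63 = $2,618.81
State income tax: $2,618.81 × 0.035 = $91.66
Local income tax: $2,618.81 × 0.018 = $47.14
Medicare tax: $2,660.44 × 0.0242 = $64.38
PFL insurance: $2,660.44 × 0.0036 = $9.58
OASDI: $2,660.44 × 0.06 = $159.63
Roth 401(k) contribution: $257.16
(Employer's $552.10 toward Roth 401(k) contribution is not withheld from the employee.)
Total deductions = $41.63 + $91.66 + $47.14 + $64.38 + $9.58 + $159.63 + $257.16 = $671.18
Net pay = $2,660.44 − $671.18 = $1,989.26

$1,989.26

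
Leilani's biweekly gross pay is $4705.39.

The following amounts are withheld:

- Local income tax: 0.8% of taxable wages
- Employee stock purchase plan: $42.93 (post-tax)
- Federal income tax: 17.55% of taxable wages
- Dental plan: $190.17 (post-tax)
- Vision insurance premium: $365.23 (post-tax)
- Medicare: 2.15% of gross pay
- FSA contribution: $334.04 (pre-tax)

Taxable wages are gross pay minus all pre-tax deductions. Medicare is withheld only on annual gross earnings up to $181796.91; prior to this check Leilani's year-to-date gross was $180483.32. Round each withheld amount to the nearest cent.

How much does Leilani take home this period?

$2942.64

FSA contribution: $334.04
Taxable wages = $4705.39 − $334.04 = $4371.35
Local income tax: $4371.35 × 0.008 = $34.97
Federal income tax: $4371.35 × 0.1755 = $767.17
Medicare: only $181796.91 − $180483.32 = $1313.59 of this check is subject → $1313.59 × 0.0215 = $28.24
Dental plan: $190.17
Vision insurance premium: $365.23
Employee stock purchase plan: $42.93
Total deductions = $334.04 + $34.97 + $767.17 + $28.24 + $190.17 + $365.23 + $42.93 = $1762.75
Net pay = $4705.39 − $1762.75 = $2942.64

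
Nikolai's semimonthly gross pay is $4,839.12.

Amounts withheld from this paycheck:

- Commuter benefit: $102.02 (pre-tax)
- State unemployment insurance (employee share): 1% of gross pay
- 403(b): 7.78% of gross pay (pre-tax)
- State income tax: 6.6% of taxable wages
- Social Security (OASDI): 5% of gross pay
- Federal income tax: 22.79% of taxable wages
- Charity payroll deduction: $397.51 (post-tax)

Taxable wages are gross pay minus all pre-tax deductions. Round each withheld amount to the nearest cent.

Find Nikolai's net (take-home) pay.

$2,391.17

Commuter benefit: $102.02
403(b): $4,839.12 × 0.0778 = $376.48
Pre-tax total = $102.02 + $376.48 = $478.50
Taxable wages = $4,839.12 − $478.50 = $4,360.62
State income tax: $4,360.62 × 0.066 = $287.80
Federal income tax: $4,360.62 × 0.2279 = $993.79
Social Security (OASDI): $4,839.12 × 0.05 = $241.96
State unemployment insurance (employee share): $4,839.12 × 0.01 = $48.39
Charity payroll deduction: $397.51
Total deductions = $102.02 + $376.48 + $287.80 + $993.79 + $241.96 + $48.39 + $397.51 = $2,447.95
Net pay = $4,839.12 − $2,447.95 = $2,391.17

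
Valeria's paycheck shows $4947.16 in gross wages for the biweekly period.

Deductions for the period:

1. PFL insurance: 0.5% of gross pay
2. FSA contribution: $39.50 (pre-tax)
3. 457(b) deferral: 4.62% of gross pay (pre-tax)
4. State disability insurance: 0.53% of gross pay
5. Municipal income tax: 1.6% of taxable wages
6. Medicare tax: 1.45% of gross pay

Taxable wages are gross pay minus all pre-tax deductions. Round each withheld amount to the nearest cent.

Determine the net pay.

$4481.54

457(b) deferral: $4947.16 × 0.0462 = $228.56
FSA contribution: $39.50
Pre-tax total = $228.56 + $39.50 = $268.06
Taxable wages = $4947.16 − $268.06 = $4679.10
Municipal income tax: $4679.10 × 0.016 = $74.87
Medicare tax: $4947.16 × 0.0145 = $71.73
PFL insurance: $4947.16 × 0.005 = $24.74
State disability insurance: $4947.16 × 0.0053 = $26.22
Total deductions = $228.56 + $39.50 + $74.87 + $71.73 + $24.74 + $26.22 = $465.62
Net pay = $4947.16 − $465.62 = $4481.54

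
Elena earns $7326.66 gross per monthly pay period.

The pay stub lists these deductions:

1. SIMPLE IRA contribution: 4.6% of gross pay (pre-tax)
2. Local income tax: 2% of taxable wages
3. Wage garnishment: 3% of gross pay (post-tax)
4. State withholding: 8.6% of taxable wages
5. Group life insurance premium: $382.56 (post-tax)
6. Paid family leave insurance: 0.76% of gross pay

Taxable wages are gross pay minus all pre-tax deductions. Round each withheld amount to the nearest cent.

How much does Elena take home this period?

$5590.69

SIMPLE IRA contribution: $7326.66 × 0.046 = $337.03
Taxable wages = $7326.66 − $337.03 = $6989.63
State withholding: $6989.63 × 0.086 = $601.11
Local income tax: $6989.63 × 0.02 = $139.79
Paid family leave insurance: $7326.66 × 0.0076 = $55.68
Group life insurance premium: $382.56
Wage garnishment: $7326.66 × 0.03 = $219.80
Total deductions = $337.03 + $601.11 + $139.79 + $55.68 + $382.56 + $219.80 = $1735.97
Net pay = $7326.66 − $1735.97 = $5590.69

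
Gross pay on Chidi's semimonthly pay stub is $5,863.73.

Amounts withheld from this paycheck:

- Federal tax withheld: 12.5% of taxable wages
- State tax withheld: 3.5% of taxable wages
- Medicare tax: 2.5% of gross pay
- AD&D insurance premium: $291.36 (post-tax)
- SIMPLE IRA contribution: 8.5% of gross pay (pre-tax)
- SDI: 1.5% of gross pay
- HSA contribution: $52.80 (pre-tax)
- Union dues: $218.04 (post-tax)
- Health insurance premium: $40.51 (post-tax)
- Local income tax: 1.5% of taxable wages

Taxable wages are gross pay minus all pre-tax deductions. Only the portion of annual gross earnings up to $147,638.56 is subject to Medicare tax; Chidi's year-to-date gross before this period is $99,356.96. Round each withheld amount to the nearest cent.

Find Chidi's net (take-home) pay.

$3,598.36

SIMPLE IRA contribution: $5,863.73 × 0.085 = $498.42
HSA contribution: $52.80
Pre-tax total = $498.42 + $52.80 = $551.22
Taxable wages = $5,863.73 − $551.22 = $5,312.51
Local income tax: $5,312.51 × 0.015 = $79.69
Federal tax withheld: $5,312.51 × 0.125 = $664.06
State tax withheld: $5,312.51 × 0.035 = $185.94
SDI: $5,863.73 × 0.015 = $87.96
Medicare tax: cap not yet reached, full $5,863.73 is subject → $5,863.73 × 0.025 = $146.59
Union dues: $218.04
AD&D insurance premium: $291.36
Health insurance premium: $40.51
Total deductions = $498.42 + $52.80 + $79.69 + $664.06 + $185.94 + $87.96 + $146.59 + $218.04 + $291.36 + $40.51 = $2,265.37
Net pay = $5,863.73 − $2,265.37 = $3,598.36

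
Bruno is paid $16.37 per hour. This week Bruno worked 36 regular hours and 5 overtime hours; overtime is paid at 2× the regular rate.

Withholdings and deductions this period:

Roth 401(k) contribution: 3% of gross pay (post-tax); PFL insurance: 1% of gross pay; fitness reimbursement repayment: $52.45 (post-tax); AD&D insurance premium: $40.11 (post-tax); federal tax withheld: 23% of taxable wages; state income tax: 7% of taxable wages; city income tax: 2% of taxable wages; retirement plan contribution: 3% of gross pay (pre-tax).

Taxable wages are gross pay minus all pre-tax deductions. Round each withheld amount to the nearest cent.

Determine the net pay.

Regular pay: 36 × $16.37 = $589.32
Overtime pay: 5 × $16.37 × 2 = $163.70
Gross pay = $589.32 + $163.70 = $753.02
Retirement plan contribution: $753.02 × 0.03 = $22.59
Taxable wages = $753.02 − $22.59 = $730.43
State income tax: $730.43 × 0.07 = $51.13
Federal tax withheld: $730.43 × 0.23 = $168.00
City income tax: $730.43 × 0.02 = $14.61
PFL insurance: $753.02 × 0.01 = $7.53
Fitness reimbursement repayment: $52.45
Roth 401(k) contribution: $753.02 × 0.03 = $22.59
AD&D insurance premium: $40.11
Total deductions = $22.59 + $51.13 + $168.00 + $14.61 + $7.53 + $52.45 + $22.59 + $40.11 = $379.01
Net pay = $753.02 − $379.01 = $374.01

$374.01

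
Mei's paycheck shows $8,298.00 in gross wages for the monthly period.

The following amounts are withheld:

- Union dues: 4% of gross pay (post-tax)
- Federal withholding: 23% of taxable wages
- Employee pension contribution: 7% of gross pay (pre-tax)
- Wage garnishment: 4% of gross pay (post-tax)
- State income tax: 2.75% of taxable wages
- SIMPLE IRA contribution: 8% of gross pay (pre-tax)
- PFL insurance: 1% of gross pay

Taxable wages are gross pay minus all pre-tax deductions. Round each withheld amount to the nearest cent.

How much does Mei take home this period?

$4,490.25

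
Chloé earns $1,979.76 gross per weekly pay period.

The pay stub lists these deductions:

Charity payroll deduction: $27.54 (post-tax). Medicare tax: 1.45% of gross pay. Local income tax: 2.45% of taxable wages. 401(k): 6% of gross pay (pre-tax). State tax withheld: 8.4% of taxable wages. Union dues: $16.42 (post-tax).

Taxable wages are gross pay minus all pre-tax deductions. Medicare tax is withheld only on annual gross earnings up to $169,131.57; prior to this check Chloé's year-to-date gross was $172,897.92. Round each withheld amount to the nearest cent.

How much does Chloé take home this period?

$1,615.10

401(k): $1,979.76 × 0.06 = $118.79
Taxable wages = $1,979.76 − $118.79 = $1,860.97
Local income tax: $1,860.97 × 0.0245 = $45.59
State tax withheld: $1,860.97 × 0.084 = $156.32
Medicare tax: annual cap $169,131.57 already reached (YTD $172,897.92), so $0.00
Union dues: $16.42
Charity payroll deduction: $27.54
Total deductions = $118.79 + $45.59 + $156.32 + $0.00 + $16.42 + $27.54 = $364.66
Net pay = $1,979.76 − $364.66 = $1,615.10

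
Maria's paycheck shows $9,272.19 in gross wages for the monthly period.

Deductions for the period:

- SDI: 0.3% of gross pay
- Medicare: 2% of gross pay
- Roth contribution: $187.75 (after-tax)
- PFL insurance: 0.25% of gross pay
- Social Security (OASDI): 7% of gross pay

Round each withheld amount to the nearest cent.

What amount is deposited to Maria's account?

$8,198.95

PFL insurance: $9,272.19 × 0.0025 = $23.18
Medicare: $9,272.19 × 0.02 = $185.44
SDI: $9,272.19 × 0.003 = $27.82
Social Security (OASDI): $9,272.19 × 0.07 = $649.05
Roth contribution: $187.75
Total deductions = $23.18 + $185.44 + $27.82 + $649.05 + $187.75 = $1,073.24
Net pay = $9,272.19 − $1,073.24 = $8,198.95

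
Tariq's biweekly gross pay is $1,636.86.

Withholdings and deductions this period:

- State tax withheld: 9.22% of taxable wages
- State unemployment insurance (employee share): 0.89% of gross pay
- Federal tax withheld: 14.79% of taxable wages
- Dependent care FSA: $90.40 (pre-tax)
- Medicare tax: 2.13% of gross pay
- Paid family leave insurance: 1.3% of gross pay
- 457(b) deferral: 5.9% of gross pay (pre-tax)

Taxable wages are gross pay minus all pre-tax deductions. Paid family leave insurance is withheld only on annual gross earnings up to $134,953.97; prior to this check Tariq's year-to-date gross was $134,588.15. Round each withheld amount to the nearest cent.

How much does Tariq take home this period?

$1,047.57

457(b) deferral: $1,636.86 × 0.059 = $96.57
Dependent care FSA: $90.40
Pre-tax total = $96.57 + $90.40 = $186.97
Taxable wages = $1,636.86 − $186.97 = $1,449.89
State tax withheld: $1,449.89 × 0.0922 = $133.68
Federal tax withheld: $1,449.89 × 0.1479 = $214.44
Medicare tax: $1,636.86 × 0.0213 = $34.87
State unemployment insurance (employee share): $1,636.86 × 0.0089 = $14.57
Paid family leave insurance: only $134,953.97 − $134,588.15 = $365.82 of this check is subject → $365.82 × 0.013 = $4.76
Total deductions = $96.57 + $90.40 + $133.68 + $214.44 + $34.87 + $14.57 + $4.76 = $589.29
Net pay = $1,636.86 − $589.29 = $1,047.57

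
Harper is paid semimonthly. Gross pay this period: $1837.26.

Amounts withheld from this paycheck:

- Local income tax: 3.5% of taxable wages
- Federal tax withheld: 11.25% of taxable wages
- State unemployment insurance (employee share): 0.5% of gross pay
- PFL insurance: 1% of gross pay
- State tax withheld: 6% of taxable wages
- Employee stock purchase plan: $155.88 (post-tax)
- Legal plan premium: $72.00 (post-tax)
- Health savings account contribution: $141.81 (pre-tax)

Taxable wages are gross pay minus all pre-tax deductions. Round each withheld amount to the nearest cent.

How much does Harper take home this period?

$1088.20

Health savings account contribution: $141.81
Taxable wages = $1837.26 − $141.81 = $1695.45
Local income tax: $1695.45 × 0.035 = $59.34
Federal tax withheld: $1695.45 × 0.1125 = $190.74
State tax withheld: $1695.45 × 0.06 = $101.73
State unemployment insurance (employee share): $1837.26 × 0.005 = $9.19
PFL insurance: $1837.26 × 0.01 = $18.37
Legal plan premium: $72.00
Employee stock purchase plan: $155.88
Total deductions = $141.81 + $59.34 + $190.74 + $101.73 + $9.19 + $18.37 + $72.00 + $155.88 = $749.06
Net pay = $1837.26 − $749.06 = $1088.20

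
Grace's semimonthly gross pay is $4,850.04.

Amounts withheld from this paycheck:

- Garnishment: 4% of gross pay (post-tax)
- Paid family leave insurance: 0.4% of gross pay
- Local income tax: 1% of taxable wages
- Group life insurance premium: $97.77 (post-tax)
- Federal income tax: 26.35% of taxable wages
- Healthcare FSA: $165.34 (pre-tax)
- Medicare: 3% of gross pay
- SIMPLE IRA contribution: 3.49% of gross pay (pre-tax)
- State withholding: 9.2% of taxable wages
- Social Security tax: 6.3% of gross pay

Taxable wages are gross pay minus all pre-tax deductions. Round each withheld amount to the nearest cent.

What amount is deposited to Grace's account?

SIMPLE IRA contribution: $4,850.04 × 0.0349 = $169.27
Healthcare FSA: $165.34
Pre-tax total = $169.27 + $165.34 = $334.61
Taxable wages = $4,850.04 − $334.61 = $4,515.43
Local income tax: $4,515.43 × 0.01 = $45.15
Federal income tax: $4,515.43 × 0.2635 = $1,189.82
State withholding: $4,515.43 × 0.092 = $415.42
Paid family leave insurance: $4,850.04 × 0.004 = $19.40
Social Security tax: $4,850.04 × 0.063 = $305.55
Medicare: $4,850.04 × 0.03 = $145.50
Group life insurance premium: $97.77
Garnishment: $4,850.04 × 0.04 = $194.00
Total deductions = $169.27 + $165.34 + $45.15 + $1,189.82 + $415.42 + $19.40 + $305.55 + $145.50 + $97.77 + $194.00 = $2,747.22
Net pay = $4,850.04 − $2,747.22 = $2,102.82

$2,102.82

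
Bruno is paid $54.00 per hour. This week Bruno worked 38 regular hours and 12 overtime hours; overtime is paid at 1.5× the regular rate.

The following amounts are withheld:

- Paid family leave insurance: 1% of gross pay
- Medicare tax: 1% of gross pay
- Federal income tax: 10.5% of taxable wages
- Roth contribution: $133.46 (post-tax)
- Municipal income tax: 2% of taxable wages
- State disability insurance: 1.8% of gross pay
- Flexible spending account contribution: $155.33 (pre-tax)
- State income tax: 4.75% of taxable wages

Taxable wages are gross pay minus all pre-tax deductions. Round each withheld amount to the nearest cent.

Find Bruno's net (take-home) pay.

$2125.46

Regular pay: 38 × $54.00 = $2052.00
Overtime pay: 12 × $54.00 × 1.5 = $972.00
Gross pay = $2052.00 + $972.00 = $3024.00
Flexible spending account contribution: $155.33
Taxable wages = $3024.00 − $155.33 = $2868.67
State income tax: $2868.67 × 0.0475 = $136.26
Municipal income tax: $2868.67 × 0.02 = $57.37
Federal income tax: $2868.67 × 0.105 = $301.21
Paid family leave insurance: $3024.00 × 0.01 = $30.24
State disability insurance: $3024.00 × 0.018 = $54.43
Medicare tax: $3024.00 × 0.01 = $30.24
Roth contribution: $133.46
Total deductions = $155.33 + $136.26 + $57.37 + $301.21 + $30.24 + $54.43 + $30.24 + $133.46 = $898.54
Net pay = $3024.00 − $898.54 = $2125.46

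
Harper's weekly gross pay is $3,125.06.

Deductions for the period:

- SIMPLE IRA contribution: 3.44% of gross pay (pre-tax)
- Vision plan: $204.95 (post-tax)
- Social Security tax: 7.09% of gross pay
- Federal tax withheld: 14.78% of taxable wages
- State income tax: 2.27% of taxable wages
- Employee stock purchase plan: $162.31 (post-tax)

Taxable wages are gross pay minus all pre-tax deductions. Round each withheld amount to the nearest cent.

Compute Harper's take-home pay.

$1,914.23

SIMPLE IRA contribution: $3,125.06 × 0.0344 = $107.50
Taxable wages = $3,125.06 − $107.50 = $3,017.56
State income tax: $3,017.56 × 0.0227 = $68.50
Federal tax withheld: $3,017.56 × 0.1478 = $446.00
Social Security tax: $3,125.06 × 0.0709 = $221.57
Vision plan: $204.95
Employee stock purchase plan: $162.31
Total deductions = $107.50 + $68.50 + $446.00 + $221.57 + $204.95 + $162.31 = $1,210.83
Net pay = $3,125.06 − $1,210.83 = $1,914.23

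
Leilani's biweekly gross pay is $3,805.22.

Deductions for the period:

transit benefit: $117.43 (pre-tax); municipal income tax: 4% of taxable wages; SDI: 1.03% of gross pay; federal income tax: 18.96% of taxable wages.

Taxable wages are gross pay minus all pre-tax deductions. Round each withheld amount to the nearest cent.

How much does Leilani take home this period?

Transit benefit: $117.43
Taxable wages = $3,805.22 − $117.43 = $3,687.79
Municipal income tax: $3,687.79 × 0.04 = $147.51
Federal income tax: $3,687.79 × 0.1896 = $699.20
SDI: $3,805.22 × 0.0103 = $39.19
Total deductions = $117.43 + $147.51 + $699.20 + $39.19 = $1,003.33
Net pay = $3,805.22 − $1,003.33 = $2,801.89

$2,801.89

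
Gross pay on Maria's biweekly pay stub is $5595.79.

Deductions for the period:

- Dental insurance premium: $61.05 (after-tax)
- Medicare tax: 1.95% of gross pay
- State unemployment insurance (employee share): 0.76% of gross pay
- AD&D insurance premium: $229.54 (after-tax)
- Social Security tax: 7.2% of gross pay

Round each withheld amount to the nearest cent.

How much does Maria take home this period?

$4750.65

State unemployment insurance (employee share): $5595.79 × 0.0076 = $42.53
Medicare tax: $5595.79 × 0.0195 = $109.12
Social Security tax: $5595.79 × 0.072 = $402.90
AD&D insurance premium: $229.54
Dental insurance premium: $61.05
Total deductions = $42.53 + $109.12 + $402.90 + $229.54 + $61.05 = $845.14
Net pay = $5595.79 − $845.14 = $4750.65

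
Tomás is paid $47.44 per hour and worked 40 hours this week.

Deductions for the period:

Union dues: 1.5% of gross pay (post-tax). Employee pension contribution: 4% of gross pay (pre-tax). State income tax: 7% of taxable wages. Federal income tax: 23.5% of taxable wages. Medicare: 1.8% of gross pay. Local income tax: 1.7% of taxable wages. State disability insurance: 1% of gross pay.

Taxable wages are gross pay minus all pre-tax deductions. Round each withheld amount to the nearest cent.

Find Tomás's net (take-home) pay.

$1,153.51

Gross pay: 40 × $47.44 = $1,897.60
Employee pension contribution: $1,897.60 × 0.04 = $75.90
Taxable wages = $1,897.60 − $75.90 = $1,821.70
Local income tax: $1,821.70 × 0.017 = $30.97
Federal income tax: $1,821.70 × 0.235 = $428.10
State income tax: $1,821.70 × 0.07 = $127.52
Medicare: $1,897.60 × 0.018 = $34.16
State disability insurance: $1,897.60 × 0.01 = $18.98
Union dues: $1,897.60 × 0.015 = $28.46
Total deductions = $75.90 + $30.97 + $428.10 + $127.52 + $34.16 + $18.98 + $28.46 = $744.09
Net pay = $1,897.60 − $744.09 = $1,153.51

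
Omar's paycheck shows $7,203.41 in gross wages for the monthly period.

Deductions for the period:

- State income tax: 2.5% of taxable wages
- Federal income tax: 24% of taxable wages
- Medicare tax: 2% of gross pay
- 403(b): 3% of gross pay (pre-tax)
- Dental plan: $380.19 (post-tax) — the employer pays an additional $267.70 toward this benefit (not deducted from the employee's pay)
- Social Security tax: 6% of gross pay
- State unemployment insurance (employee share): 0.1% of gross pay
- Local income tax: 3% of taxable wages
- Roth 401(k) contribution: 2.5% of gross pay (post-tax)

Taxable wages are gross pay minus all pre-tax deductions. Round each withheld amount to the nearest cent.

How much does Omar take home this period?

$3,782.31

403(b): $7,203.41 × 0.03 = $216.10
Taxable wages = $7,203.41 − $216.10 = $6,987.31
Federal income tax: $6,987.31 × 0.24 = $1,676.95
State income tax: $6,987.31 × 0.025 = $174.68
Local income tax: $6,987.31 × 0.03 = $209.62
State unemployment insurance (employee share): $7,203.41 × 0.001 = $7.20
Medicare tax: $7,203.41 × 0.02 = $144.07
Social Security tax: $7,203.41 × 0.06 = $432.20
Roth 401(k) contribution: $7,203.41 × 0.025 = $180.09
Dental plan: $380.19
(Employer's $267.70 toward dental plan is not withheld from the employee.)
Total deductions = $216.10 + $1,676.95 + $174.68 + $209.62 + $7.20 + $144.07 + $432.20 + $180.09 + $380.19 = $3,421.10
Net pay = $7,203.41 − $3,421.10 = $3,782.31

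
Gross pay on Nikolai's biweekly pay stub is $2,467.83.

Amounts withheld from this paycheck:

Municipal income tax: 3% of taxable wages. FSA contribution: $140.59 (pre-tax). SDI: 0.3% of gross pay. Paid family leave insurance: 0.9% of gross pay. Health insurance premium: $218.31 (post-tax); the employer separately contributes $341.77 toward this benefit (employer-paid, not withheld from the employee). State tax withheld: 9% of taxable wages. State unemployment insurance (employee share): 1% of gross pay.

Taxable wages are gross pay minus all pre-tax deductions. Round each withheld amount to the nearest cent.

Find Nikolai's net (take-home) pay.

FSA contribution: $140.59
Taxable wages = $2,467.83 − $140.59 = $2,327.24
Municipal income tax: $2,327.24 × 0.03 = $69.82
State tax withheld: $2,327.24 × 0.09 = $209.45
State unemployment insurance (employee share): $2,467.83 × 0.01 = $24.68
Paid family leave insurance: $2,467.83 × 0.009 = $22.21
SDI: $2,467.83 × 0.003 = $7.40
Health insurance premium: $218.31
(Employer's $341.77 toward health insurance premium is not withheld from the employee.)
Total deductions = $140.59 + $69.82 + $209.45 + $24.68 + $22.21 + $7.40 + $218.31 = $692.46
Net pay = $2,467.83 − $692.46 = $1,775.37

$1,775.37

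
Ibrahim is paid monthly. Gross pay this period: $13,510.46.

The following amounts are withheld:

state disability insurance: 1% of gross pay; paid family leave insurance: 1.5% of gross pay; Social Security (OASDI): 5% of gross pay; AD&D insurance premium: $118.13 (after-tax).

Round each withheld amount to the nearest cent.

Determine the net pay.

$12,379.05

Paid family leave insurance: $13,510.46 × 0.015 = $202.66
Social Security (OASDI): $13,510.46 × 0.05 = $675.52
State disability insurance: $13,510.46 × 0.01 = $135.10
AD&D insurance premium: $118.13
Total deductions = $202.66 + $675.52 + $135.10 + $118.13 = $1,131.41
Net pay = $13,510.46 − $1,131.41 = $12,379.05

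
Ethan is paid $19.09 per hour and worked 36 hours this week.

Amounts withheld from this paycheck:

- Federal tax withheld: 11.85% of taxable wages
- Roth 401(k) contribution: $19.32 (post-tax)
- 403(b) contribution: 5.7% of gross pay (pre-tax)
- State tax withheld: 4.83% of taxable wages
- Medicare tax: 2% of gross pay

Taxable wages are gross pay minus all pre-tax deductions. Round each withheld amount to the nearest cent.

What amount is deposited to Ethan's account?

Gross pay: 36 × $19.09 = $687.24
403(b) contribution: $687.24 × 0.057 = $39.17
Taxable wages = $687.24 − $39.17 = $648.07
Federal tax withheld: $648.07 × 0.1185 = $76.80
State tax withheld: $648.07 × 0.0483 = $31.30
Medicare tax: $687.24 × 0.02 = $13.74
Roth 401(k) contribution: $19.32
Total deductions = $39.17 + $76.80 + $31.30 + $13.74 + $19.32 = $180.33
Net pay = $687.24 − $180.33 = $506.91

$506.91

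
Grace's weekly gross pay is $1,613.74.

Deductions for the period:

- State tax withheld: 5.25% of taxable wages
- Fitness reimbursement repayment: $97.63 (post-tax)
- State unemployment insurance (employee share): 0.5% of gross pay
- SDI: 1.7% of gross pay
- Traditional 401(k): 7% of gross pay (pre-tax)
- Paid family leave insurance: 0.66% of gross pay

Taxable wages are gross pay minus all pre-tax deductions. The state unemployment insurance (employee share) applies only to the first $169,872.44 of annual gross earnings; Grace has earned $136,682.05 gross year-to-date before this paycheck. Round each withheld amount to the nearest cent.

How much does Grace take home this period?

Traditional 401(k): $1,613.74 × 0.07 = $112.96
Taxable wages = $1,613.74 − $112.96 = $1,500.78
State tax withheld: $1,500.78 × 0.0525 = $78.79
SDI: $1,613.74 × 0.017 = $27.43
Paid family leave insurance: $1,613.74 × 0.0066 = $10.65
State unemployment insurance (employee share): cap not yet reached, full $1,613.74 is subject → $1,613.74 × 0.005 = $8.07
Fitness reimbursement repayment: $97.63
Total deductions = $112.96 + $78.79 + $27.43 + $10.65 + $8.07 + $97.63 = $335.53
Net pay = $1,613.74 − $335.53 = $1,278.21

$1,278.21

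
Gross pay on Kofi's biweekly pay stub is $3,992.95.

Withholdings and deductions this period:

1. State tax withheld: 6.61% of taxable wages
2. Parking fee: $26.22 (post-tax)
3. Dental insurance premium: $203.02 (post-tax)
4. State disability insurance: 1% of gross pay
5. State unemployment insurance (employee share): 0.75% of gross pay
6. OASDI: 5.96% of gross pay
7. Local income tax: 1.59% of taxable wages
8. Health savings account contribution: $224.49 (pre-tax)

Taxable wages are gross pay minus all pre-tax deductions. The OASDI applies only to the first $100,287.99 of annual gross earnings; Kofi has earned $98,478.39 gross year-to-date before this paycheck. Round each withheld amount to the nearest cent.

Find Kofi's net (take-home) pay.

Health savings account contribution: $224.49
Taxable wages = $3,992.95 − $224.49 = $3,768.46
State tax withheld: $3,768.46 × 0.0661 = $249.10
Local income tax: $3,768.46 × 0.0159 = $59.92
State unemployment insurance (employee share): $3,992.95 × 0.0075 = $29.95
State disability insurance: $3,992.95 × 0.01 = $39.93
OASDI: only $100,287.99 − $98,478.39 = $1,809.60 of this check is subject → $1,809.60 × 0.0596 = $107.85
Dental insurance premium: $203.02
Parking fee: $26.22
Total deductions = $224.49 + $249.10 + $59.92 + $29.95 + $39.93 + $107.85 + $203.02 + $26.22 = $940.48
Net pay = $3,992.95 − $940.48 = $3,052.47

$3,052.47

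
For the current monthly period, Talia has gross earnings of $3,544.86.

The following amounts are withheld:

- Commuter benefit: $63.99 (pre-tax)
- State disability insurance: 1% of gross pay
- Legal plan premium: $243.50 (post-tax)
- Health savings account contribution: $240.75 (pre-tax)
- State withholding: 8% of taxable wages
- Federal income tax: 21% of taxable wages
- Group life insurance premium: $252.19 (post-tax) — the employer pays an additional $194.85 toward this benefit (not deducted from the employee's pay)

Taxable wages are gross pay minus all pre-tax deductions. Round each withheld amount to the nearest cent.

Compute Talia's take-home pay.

$1,769.34

Health savings account contribution: $240.75
Commuter benefit: $63.99
Pre-tax total = $240.75 + $63.99 = $304.74
Taxable wages = $3,544.86 − $304.74 = $3,240.12
State withholding: $3,240.12 × 0.08 = $259.21
Federal income tax: $3,240.12 × 0.21 = $680.43
State disability insurance: $3,544.86 × 0.01 = $35.45
Legal plan premium: $243.50
Group life insurance premium: $252.19
(Employer's $194.85 toward group life insurance premium is not withheld from the employee.)
Total deductions = $240.75 + $63.99 + $259.21 + $680.43 + $35.45 + $243.50 + $252.19 = $1,775.52
Net pay = $3,544.86 − $1,775.52 = $1,769.34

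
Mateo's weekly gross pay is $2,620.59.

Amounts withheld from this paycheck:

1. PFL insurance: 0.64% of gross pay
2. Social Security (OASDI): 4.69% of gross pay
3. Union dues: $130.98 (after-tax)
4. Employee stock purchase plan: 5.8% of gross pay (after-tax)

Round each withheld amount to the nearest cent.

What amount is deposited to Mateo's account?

Social Security (OASDI): $2,620.59 × 0.0469 = $122.91
PFL insurance: $2,620.59 × 0.0064 = $16.77
Employee stock purchase plan: $2,620.59 × 0.058 = $151.99
Union dues: $130.98
Total deductions = $122.91 + $16.77 + $151.99 + $130.98 = $422.65
Net pay = $2,620.59 − $422.65 = $2,197.94

$2,197.94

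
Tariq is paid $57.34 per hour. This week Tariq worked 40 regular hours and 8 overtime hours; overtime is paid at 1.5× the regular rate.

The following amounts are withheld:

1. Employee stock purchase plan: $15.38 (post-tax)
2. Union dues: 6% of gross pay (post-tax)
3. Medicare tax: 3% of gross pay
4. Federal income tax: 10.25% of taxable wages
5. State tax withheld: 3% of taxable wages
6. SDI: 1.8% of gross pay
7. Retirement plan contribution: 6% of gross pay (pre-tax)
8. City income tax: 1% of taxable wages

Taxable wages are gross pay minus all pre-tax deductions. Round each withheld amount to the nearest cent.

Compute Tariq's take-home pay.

Regular pay: 40 × $57.34 = $2,293.60
Overtime pay: 8 × $57.34 × 1.5 = $688.08
Gross pay = $2,293.60 + $688.08 = $2,981.68
Retirement plan contribution: $2,981.68 × 0.06 = $178.90
Taxable wages = $2,981.68 − $178.90 = $2,802.78
State tax withheld: $2,802.78 × 0.03 = $84.08
City income tax: $2,802.78 × 0.01 = $28.03
Federal income tax: $2,802.78 × 0.1025 = $287.28
Medicare tax: $2,981.68 × 0.03 = $89.45
SDI: $2,981.68 × 0.018 = $53.67
Employee stock purchase plan: $15.38
Union dues: $2,981.68 × 0.06 = $178.90
Total deductions = $178.90 + $84.08 + $28.03 + $287.28 + $89.45 + $53.67 + $15.38 + $178.90 = $915.69
Net pay = $2,981.68 − $915.69 = $2,065.99

$2,065.99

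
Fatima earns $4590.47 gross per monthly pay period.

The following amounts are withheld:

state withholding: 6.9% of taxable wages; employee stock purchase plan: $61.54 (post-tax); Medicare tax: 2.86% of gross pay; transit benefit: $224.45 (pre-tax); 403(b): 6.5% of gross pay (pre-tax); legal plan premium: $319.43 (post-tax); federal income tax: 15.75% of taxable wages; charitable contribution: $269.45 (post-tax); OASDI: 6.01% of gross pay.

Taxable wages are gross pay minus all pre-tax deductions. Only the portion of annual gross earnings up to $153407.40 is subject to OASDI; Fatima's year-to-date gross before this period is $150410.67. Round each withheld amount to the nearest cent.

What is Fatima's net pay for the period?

Transit benefit: $224.45
403(b): $4590.47 × 0.065 = $298.38
Pre-tax total = $224.45 + $298.38 = $522.83
Taxable wages = $4590.47 − $522.83 = $4067.64
Federal income tax: $4067.64 × 0.1575 = $640.65
State withholding: $4067.64 × 0.069 = $280.67
OASDI: only $153407.40 − $150410.67 = $2996.73 of this check is subject → $2996.73 × 0.0601 = $180.10
Medicare tax: $4590.47 × 0.0286 = $131.29
Charitable contribution: $269.45
Employee stock purchase plan: $61.54
Legal plan premium: $319.43
Total deductions = $224.45 + $298.38 + $640.65 + $280.67 + $180.10 + $131.29 + $269.45 + $61.54 + $319.43 = $2405.96
Net pay = $4590.47 − $2405.96 = $2184.51

$2184.51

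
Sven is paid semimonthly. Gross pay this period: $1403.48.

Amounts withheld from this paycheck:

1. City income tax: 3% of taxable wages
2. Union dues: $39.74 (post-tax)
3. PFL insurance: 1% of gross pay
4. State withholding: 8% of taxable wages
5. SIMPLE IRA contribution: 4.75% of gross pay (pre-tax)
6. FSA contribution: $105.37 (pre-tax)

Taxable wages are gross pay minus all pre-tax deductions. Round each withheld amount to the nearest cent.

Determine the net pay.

SIMPLE IRA contribution: $1403.48 × 0.0475 = $66.67
FSA contribution: $105.37
Pre-tax total = $66.67 + $105.37 = $172.04
Taxable wages = $1403.48 − $172.04 = $1231.44
City income tax: $1231.44 × 0.03 = $36.94
State withholding: $1231.44 × 0.08 = $98.52
PFL insurance: $1403.48 × 0.01 = $14.03
Union dues: $39.74
Total deductions = $66.67 + $105.37 + $36.94 + $98.52 + $14.03 + $39.74 = $361.27
Net pay = $1403.48 − $361.27 = $1042.21

$1042.21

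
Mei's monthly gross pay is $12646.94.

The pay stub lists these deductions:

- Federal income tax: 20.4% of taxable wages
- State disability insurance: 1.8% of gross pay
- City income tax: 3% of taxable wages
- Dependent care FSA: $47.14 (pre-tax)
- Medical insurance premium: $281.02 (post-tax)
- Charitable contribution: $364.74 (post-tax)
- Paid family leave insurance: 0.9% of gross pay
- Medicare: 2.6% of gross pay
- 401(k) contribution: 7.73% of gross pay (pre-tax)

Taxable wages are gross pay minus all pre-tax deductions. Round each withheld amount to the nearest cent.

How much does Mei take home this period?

$7586.55

401(k) contribution: $12646.94 × 0.0773 = $977.61
Dependent care FSA: $47.14
Pre-tax total = $977.61 + $47.14 = $1024.75
Taxable wages = $12646.94 − $1024.75 = $11622.19
City income tax: $11622.19 × 0.03 = $348.67
Federal income tax: $11622.19 × 0.204 = $2370.93
Paid family leave insurance: $12646.94 × 0.009 = $113.82
State disability insurance: $12646.94 × 0.018 = $227.64
Medicare: $12646.94 × 0.026 = $328.82
Charitable contribution: $364.74
Medical insurance premium: $281.02
Total deductions = $977.61 + $47.14 + $348.67 + $2370.93 + $113.82 + $227.64 + $328.82 + $364.74 + $281.02 = $5060.39
Net pay = $12646.94 − $5060.39 = $7586.55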